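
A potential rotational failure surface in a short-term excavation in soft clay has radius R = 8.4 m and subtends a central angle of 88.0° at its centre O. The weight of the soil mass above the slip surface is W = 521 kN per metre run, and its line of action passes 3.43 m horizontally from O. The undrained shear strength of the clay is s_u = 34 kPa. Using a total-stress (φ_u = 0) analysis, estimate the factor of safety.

FS = 2.06

Taking moments about the centre O, the resisting moment is provided by the undrained shear strength acting along the arc:
Arc length L_a = R·θ = 8.4·(88.0°·π/180) = 8.4·1.5359 = 12.90 m
M_R = s_u·L_a·R = 34·12.90·8.4 = 3684.7 kN·m/m
M_D = W·d = 521·3.43 = 1787.0 kN·m/m
FS = M_R / M_D = 3684.7 / 1787.0 = 2.062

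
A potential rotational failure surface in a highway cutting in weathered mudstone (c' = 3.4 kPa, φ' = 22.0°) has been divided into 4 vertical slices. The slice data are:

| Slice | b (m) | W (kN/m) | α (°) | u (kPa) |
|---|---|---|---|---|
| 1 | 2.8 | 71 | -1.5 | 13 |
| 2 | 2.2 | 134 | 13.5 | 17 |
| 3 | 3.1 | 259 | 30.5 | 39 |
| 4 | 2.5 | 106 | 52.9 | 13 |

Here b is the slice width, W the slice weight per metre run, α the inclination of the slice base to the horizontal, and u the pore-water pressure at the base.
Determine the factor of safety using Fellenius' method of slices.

FS = 0.54

Ordinary method of slices: FS = Σ[c'·Δl_i + (W_i cosα_i − u_i·Δl_i)·tanφ'] / Σ W_i sinα_i, with Δl_i = b_i / cosα_i.
Slice 1: Δl = 2.8/cos(-1.5°) = 2.801 m; N'_1 = 71·cos(-1.5°) − 13·2.801 = 34.6; c'Δl = 9.52; W sinα = -1.9
Slice 2: Δl = 2.2/cos13.5° = 2.263 m; N'_2 = 134·cos13.5° − 17·2.263 = 91.8; c'Δl = 7.69; W sinα = 31.3
Slice 3: Δl = 3.1/cos30.5° = 3.598 m; N'_3 = 259·cos30.5° − 39·3.598 = 82.8; c'Δl = 12.23; W sinα = 131.5
Slice 4: Δl = 2.5/cos52.9° = 4.145 m; N'_4 = 106·cos52.9° − 13·4.145 = 10.1; c'Δl = 14.09; W sinα = 84.5
Σc'Δl = 43.5 kN/m; ΣN' = 219.3 kN/m; ΣW sinα = 245.4 kN/m
Resisting = 43.5 + 219.3·tan22.0° = 43.5 + 88.6 = 132.1 kN/m
FS = 132.1 / 245.4 = 0.538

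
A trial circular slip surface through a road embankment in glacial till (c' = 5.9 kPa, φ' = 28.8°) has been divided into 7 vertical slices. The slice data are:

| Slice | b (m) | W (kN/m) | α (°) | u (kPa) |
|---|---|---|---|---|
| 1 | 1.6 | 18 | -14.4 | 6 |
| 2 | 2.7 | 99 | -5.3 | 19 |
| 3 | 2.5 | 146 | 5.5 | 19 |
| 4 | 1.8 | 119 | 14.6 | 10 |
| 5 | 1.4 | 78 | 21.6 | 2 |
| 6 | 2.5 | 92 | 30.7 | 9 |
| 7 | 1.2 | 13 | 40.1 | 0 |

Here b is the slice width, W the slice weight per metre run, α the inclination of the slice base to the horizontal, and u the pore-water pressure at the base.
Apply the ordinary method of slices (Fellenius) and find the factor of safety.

FS = 2.59

Ordinary method of slices: FS = Σ[c'·Δl_i + (W_i cosα_i − u_i·Δl_i)·tanφ'] / Σ W_i sinα_i, with Δl_i = b_i / cosα_i.
Slice 1: Δl = 1.6/cos(-14.4°) = 1.652 m; N'_1 = 18·cos(-14.4°) − 6·1.652 = 7.5; c'Δl = 9.75; W sinα = -4.5
Slice 2: Δl = 2.7/cos(-5.3°) = 2.712 m; N'_2 = 99·cos(-5.3°) − 19·2.712 = 47.1; c'Δl = 16.00; W sinα = -9.1
Slice 3: Δl = 2.5/cos5.5° = 2.512 m; N'_3 = 146·cos5.5° − 19·2.512 = 97.6; c'Δl = 14.82; W sinα = 14.0
Slice 4: Δl = 1.8/cos14.6° = 1.860 m; N'_4 = 119·cos14.6° − 10·1.860 = 96.6; c'Δl = 10.97; W sinα = 30.0
Slice 5: Δl = 1.4/cos21.6° = 1.506 m; N'_5 = 78·cos21.6° − 2·1.506 = 69.5; c'Δl = 8.88; W sinα = 28.7
Slice 6: Δl = 2.5/cos30.7° = 2.907 m; N'_6 = 92·cos30.7° − 9·2.907 = 52.9; c'Δl = 17.15; W sinα = 47.0
Slice 7: Δl = 1.2/cos40.1° = 1.569 m; N'_7 = 13·cos40.1° − 0·1.569 = 9.9; c'Δl = 9.26; W sinα = 8.4
Σc'Δl = 86.8 kN/m; ΣN' = 381.1 kN/m; ΣW sinα = 114.4 kN/m
Resisting = 86.8 + 381.1·tan28.8° = 86.8 + 209.5 = 296.4 kN/m
FS = 296.4 / 114.4 = 2.590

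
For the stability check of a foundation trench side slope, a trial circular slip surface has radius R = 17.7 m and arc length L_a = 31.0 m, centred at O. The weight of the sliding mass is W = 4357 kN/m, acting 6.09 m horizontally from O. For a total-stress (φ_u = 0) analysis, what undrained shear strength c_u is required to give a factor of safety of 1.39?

c_u = 67.2 kPa

FS = c_u·L_a·R / (W·d), so c_u = FS·W·d / (L_a·R).
c_u = 1.39·4357·6.09 / (31.00·17.7) = 36882.4 / 548.70 = 67.22 kPa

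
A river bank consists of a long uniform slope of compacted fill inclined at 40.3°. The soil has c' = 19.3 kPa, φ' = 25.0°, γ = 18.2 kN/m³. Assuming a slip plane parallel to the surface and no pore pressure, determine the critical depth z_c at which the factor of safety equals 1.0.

z_c = 4.78 m

Setting FS = 1.00 in FS = [c' + γz cos²β tanφ'] / [γz sinβ cosβ] and solving for z:
z = c' / [γ cosβ (FS·sinβ − cosβ·tanφ')]
  = 19.3 / [18.2·cos40.3°·(1.00·sin40.3° − cos40.3°·tan25.0°)]
  = 19.3 / [18.2·0.7627·(1.00·0.6468 − 0.7627·0.4663)]
  = 19.3 / 4.0413 = 4.776 m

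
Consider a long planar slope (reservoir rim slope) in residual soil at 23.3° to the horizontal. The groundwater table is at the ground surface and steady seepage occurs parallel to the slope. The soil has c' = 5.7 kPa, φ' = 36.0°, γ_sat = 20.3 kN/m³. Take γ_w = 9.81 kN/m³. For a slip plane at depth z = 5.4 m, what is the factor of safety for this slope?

With seepage parallel to the slope and the water table at the surface, the effective normal stress on the slip plane uses the buoyant unit weight γ' = γ_sat − γ_w while the driving shear stress uses γ_sat:
FS = [c' + γ' z cos²β tanφ'] / [γ_sat z sinβ cosβ]
γ' = 20.3 − 9.81 = 10.49 kN/m³
Numerator = 5.7 + 10.49·5.4·cos²23.3°·tan36.0° = 5.7 + 10.49·5.4·0.8435·0.7265 = 40.417 kPa
Denominator = 20.3·5.4·sin23.3°·cos23.3° = 20.3·5.4·0.3955·0.9184 = 39.824 kPa
FS = 40.417 / 39.824 = 1.015

FS = 1.01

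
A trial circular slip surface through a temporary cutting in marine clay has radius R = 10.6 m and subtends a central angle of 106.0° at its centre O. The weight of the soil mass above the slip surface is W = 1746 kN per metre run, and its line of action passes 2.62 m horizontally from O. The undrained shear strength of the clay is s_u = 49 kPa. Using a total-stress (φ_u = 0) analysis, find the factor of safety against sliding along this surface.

Taking moments about the centre O, the resisting moment is provided by the undrained shear strength acting along the arc:
Arc length L_a = R·θ = 10.6·(106.0°·π/180) = 10.6·1.8500 = 19.61 m
M_R = s_u·L_a·R = 49·19.61·10.6 = 10185.7 kN·m/m
M_D = W·d = 1746·2.62 = 4574.5 kN·m/m
FS = M_R / M_D = 10185.7 / 4574.5 = 2.227

FS = 2.23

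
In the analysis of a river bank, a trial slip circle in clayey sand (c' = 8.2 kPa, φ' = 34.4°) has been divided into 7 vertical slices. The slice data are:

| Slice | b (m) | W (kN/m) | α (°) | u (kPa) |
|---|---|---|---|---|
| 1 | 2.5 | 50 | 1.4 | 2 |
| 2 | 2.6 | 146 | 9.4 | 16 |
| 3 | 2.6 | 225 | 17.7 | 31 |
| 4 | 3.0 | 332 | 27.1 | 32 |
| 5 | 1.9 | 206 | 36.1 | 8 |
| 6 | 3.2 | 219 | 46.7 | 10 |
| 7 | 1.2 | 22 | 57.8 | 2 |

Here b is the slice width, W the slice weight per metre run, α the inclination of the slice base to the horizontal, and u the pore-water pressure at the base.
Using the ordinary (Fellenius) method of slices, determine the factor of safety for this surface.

Ordinary method of slices: FS = Σ[c'·Δl_i + (W_i cosα_i − u_i·Δl_i)·tanφ'] / Σ W_i sinα_i, with Δl_i = b_i / cosα_i.
Slice 1: Δl = 2.5/cos1.4° = 2.501 m; N'_1 = 50·cos1.4° − 2·2.501 = 45.0; c'Δl = 20.51; W sinα = 1.2
Slice 2: Δl = 2.6/cos9.4° = 2.635 m; N'_2 = 146·cos9.4° − 16·2.635 = 101.9; c'Δl = 21.61; W sinα = 23.8
Slice 3: Δl = 2.6/cos17.7° = 2.729 m; N'_3 = 225·cos17.7° − 31·2.729 = 129.7; c'Δl = 22.38; W sinα = 68.4
Slice 4: Δl = 3.0/cos27.1° = 3.370 m; N'_4 = 332·cos27.1° − 32·3.370 = 187.7; c'Δl = 27.63; W sinα = 151.2
Slice 5: Δl = 1.9/cos36.1° = 2.352 m; N'_5 = 206·cos36.1° − 8·2.352 = 147.6; c'Δl = 19.28; W sinα = 121.4
Slice 6: Δl = 3.2/cos46.7° = 4.666 m; N'_6 = 219·cos46.7° − 10·4.666 = 103.5; c'Δl = 38.26; W sinα = 159.4
Slice 7: Δl = 1.2/cos57.8° = 2.252 m; N'_7 = 22·cos57.8° − 2·2.252 = 7.2; c'Δl = 18.47; W sinα = 18.6
Σc'Δl = 168.1 kN/m; ΣN' = 722.7 kN/m; ΣW sinα = 544.1 kN/m
Resisting = 168.1 + 722.7·tan34.4° = 168.1 + 494.8 = 663.0 kN/m
FS = 663.0 / 544.1 = 1.219

FS = 1.22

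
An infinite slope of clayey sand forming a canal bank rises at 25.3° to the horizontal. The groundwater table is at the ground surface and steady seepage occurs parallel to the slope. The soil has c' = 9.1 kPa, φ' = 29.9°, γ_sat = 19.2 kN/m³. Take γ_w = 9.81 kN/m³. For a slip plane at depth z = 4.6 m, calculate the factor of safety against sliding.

With seepage parallel to the slope and the water table at the surface, the effective normal stress on the slip plane uses the buoyant unit weight γ' = γ_sat − γ_w while the driving shear stress uses γ_sat:
FS = [c' + γ' z cos²β tanφ'] / [γ_sat z sinβ cosβ]
γ' = 19.2 − 9.81 = 9.39 kN/m³
Numerator = 9.1 + 9.39·4.6·cos²25.3°·tan29.9° = 9.1 + 9.39·4.6·0.8174·0.5750 = 29.401 kPa
Denominator = 19.2·4.6·sin25.3°·cos25.3° = 19.2·4.6·0.4274·0.9041 = 34.124 kPa
FS = 29.401 / 34.124 = 0.862

FS = 0.86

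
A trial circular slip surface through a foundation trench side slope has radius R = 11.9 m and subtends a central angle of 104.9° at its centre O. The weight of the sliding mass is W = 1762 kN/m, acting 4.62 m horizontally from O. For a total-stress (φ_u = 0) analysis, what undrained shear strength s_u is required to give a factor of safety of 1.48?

s_u = 46.5 kPa

FS = s_u·L_a·R / (W·d), so s_u = FS·W·d / (L_a·R).
Arc length L_a = R·θ = 11.9·(104.9°·π/180) = 11.9·1.8309 = 21.79 m
s_u = 1.48·1762·4.62 / (21.79·11.9) = 12047.9 / 259.27 = 46.47 kPa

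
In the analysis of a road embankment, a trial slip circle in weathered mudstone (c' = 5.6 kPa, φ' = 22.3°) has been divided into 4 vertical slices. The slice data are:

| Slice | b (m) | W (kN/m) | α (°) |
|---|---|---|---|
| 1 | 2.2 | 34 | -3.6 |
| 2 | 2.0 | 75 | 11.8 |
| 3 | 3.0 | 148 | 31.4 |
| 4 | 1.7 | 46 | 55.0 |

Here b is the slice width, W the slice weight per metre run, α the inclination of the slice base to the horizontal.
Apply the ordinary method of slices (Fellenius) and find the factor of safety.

FS = 1.30

Ordinary method of slices: FS = Σ[c'·Δl_i + (W_i cosα_i)·tanφ'] / Σ W_i sinα_i, with Δl_i = b_i / cosα_i.
Slice 1: Δl = 2.2/cos(-3.6°) = 2.204 m; N'_1 = 34·cos(-3.6°) = 33.9; c'Δl = 12.34; W sinα = -2.1
Slice 2: Δl = 2.0/cos11.8° = 2.043 m; N'_2 = 75·cos11.8° = 73.4; c'Δl = 11.44; W sinα = 15.3
Slice 3: Δl = 3.0/cos31.4° = 3.515 m; N'_3 = 148·cos31.4° = 126.3; c'Δl = 19.68; W sinα = 77.1
Slice 4: Δl = 1.7/cos55.0° = 2.964 m; N'_4 = 46·cos55.0° = 26.4; c'Δl = 16.60; W sinα = 37.7
Σc'Δl = 60.1 kN/m; ΣN' = 260.1 kN/m; ΣW sinα = 128.0 kN/m
Resisting = 60.1 + 260.1·tan22.3° = 60.1 + 106.7 = 166.7 kN/m
FS = 166.7 / 128.0 = 1.303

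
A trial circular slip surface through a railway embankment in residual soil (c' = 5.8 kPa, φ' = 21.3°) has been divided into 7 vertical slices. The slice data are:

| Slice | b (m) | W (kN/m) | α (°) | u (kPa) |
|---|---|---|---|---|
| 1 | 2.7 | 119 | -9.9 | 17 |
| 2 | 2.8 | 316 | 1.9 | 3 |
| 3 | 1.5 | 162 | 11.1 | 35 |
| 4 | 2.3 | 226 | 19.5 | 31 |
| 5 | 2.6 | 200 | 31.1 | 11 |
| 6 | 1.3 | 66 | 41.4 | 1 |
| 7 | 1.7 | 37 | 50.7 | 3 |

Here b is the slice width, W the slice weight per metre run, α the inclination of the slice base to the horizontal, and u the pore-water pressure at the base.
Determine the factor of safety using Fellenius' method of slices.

Ordinary method of slices: FS = Σ[c'·Δl_i + (W_i cosα_i − u_i·Δl_i)·tanφ'] / Σ W_i sinα_i, with Δl_i = b_i / cosα_i.
Slice 1: Δl = 2.7/cos(-9.9°) = 2.741 m; N'_1 = 119·cos(-9.9°) − 17·2.741 = 70.6; c'Δl = 15.90; W sinα = -20.5
Slice 2: Δl = 2.8/cos1.9° = 2.802 m; N'_2 = 316·cos1.9° − 3·2.802 = 307.4; c'Δl = 16.25; W sinα = 10.5
Slice 3: Δl = 1.5/cos11.1° = 1.529 m; N'_3 = 162·cos11.1° − 35·1.529 = 105.5; c'Δl = 8.87; W sinα = 31.2
Slice 4: Δl = 2.3/cos19.5° = 2.440 m; N'_4 = 226·cos19.5° − 31·2.440 = 137.4; c'Δl = 14.15; W sinα = 75.4
Slice 5: Δl = 2.6/cos31.1° = 3.036 m; N'_5 = 200·cos31.1° − 11·3.036 = 137.9; c'Δl = 17.61; W sinα = 103.3
Slice 6: Δl = 1.3/cos41.4° = 1.733 m; N'_6 = 66·cos41.4° − 1·1.733 = 47.8; c'Δl = 10.05; W sinα = 43.6
Slice 7: Δl = 1.7/cos50.7° = 2.684 m; N'_7 = 37·cos50.7° − 3·2.684 = 15.4; c'Δl = 15.57; W sinα = 28.6
Σc'Δl = 98.4 kN/m; ΣN' = 821.9 kN/m; ΣW sinα = 272.2 kN/m
Resisting = 98.4 + 821.9·tan21.3° = 98.4 + 320.5 = 418.9 kN/m
FS = 418.9 / 272.2 = 1.539

FS = 1.54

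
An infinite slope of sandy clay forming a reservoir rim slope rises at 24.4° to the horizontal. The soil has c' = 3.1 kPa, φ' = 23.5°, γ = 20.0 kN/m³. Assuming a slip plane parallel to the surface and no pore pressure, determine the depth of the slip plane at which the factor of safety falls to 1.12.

z = 2.55 m

Setting FS = 1.12 in FS = [c' + γz cos²β tanφ'] / [γz sinβ cosβ] and solving for z:
z = c' / [γ cosβ (FS·sinβ − cosβ·tanφ')]
  = 3.1 / [20.0·cos24.4°·(1.12·sin24.4° − cos24.4°·tan23.5°)]
  = 3.1 / [20.0·0.9107·(1.12·0.4131 − 0.9107·0.4348)]
  = 3.1 / 1.2149 = 2.552 m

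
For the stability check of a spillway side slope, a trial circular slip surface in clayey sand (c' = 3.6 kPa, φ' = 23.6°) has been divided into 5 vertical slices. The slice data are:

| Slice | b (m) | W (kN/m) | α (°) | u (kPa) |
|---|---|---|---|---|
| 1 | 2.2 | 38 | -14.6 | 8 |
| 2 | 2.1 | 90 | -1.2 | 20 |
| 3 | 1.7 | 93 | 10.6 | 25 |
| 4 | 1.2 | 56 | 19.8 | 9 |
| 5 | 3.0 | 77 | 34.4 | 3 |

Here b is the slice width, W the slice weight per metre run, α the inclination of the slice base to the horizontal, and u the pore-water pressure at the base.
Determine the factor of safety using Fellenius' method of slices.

Ordinary method of slices: FS = Σ[c'·Δl_i + (W_i cosα_i − u_i·Δl_i)·tanφ'] / Σ W_i sinα_i, with Δl_i = b_i / cosα_i.
Slice 1: Δl = 2.2/cos(-14.6°) = 2.273 m; N'_1 = 38·cos(-14.6°) − 8·2.273 = 18.6; c'Δl = 8.18; W sinα = -9.6
Slice 2: Δl = 2.1/cos(-1.2°) = 2.100 m; N'_2 = 90·cos(-1.2°) − 20·2.100 = 48.0; c'Δl = 7.56; W sinα = -1.9
Slice 3: Δl = 1.7/cos10.6° = 1.730 m; N'_3 = 93·cos10.6° − 25·1.730 = 48.2; c'Δl = 6.23; W sinα = 17.1
Slice 4: Δl = 1.2/cos19.8° = 1.275 m; N'_4 = 56·cos19.8° − 9·1.275 = 41.2; c'Δl = 4.59; W sinα = 19.0
Slice 5: Δl = 3.0/cos34.4° = 3.636 m; N'_5 = 77·cos34.4° − 3·3.636 = 52.6; c'Δl = 13.09; W sinα = 43.5
Σc'Δl = 39.7 kN/m; ΣN' = 208.6 kN/m; ΣW sinα = 68.1 kN/m
Resisting = 39.7 + 208.6·tan23.6° = 39.7 + 91.1 = 130.8 kN/m
FS = 130.8 / 68.1 = 1.920

FS = 1.92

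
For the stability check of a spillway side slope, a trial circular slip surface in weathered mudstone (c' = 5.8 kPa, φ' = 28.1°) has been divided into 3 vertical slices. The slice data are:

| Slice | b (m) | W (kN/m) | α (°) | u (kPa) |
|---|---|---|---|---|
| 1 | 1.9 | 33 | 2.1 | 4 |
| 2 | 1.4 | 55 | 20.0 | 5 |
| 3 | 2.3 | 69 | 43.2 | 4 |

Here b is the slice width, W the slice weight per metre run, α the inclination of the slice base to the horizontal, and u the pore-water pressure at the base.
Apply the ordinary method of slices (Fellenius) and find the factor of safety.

FS = 1.42

Ordinary method of slices: FS = Σ[c'·Δl_i + (W_i cosα_i − u_i·Δl_i)·tanφ'] / Σ W_i sinα_i, with Δl_i = b_i / cosα_i.
Slice 1: Δl = 1.9/cos2.1° = 1.901 m; N'_1 = 33·cos2.1° − 4·1.901 = 25.4; c'Δl = 11.03; W sinα = 1.2
Slice 2: Δl = 1.4/cos20.0° = 1.490 m; N'_2 = 55·cos20.0° − 5·1.490 = 44.2; c'Δl = 8.64; W sinα = 18.8
Slice 3: Δl = 2.3/cos43.2° = 3.155 m; N'_3 = 69·cos43.2° − 4·3.155 = 37.7; c'Δl = 18.30; W sinα = 47.2
Σc'Δl = 38.0 kN/m; ΣN' = 107.3 kN/m; ΣW sinα = 67.3 kN/m
Resisting = 38.0 + 107.3·tan28.1° = 38.0 + 57.3 = 95.3 kN/m
FS = 95.3 / 67.3 = 1.416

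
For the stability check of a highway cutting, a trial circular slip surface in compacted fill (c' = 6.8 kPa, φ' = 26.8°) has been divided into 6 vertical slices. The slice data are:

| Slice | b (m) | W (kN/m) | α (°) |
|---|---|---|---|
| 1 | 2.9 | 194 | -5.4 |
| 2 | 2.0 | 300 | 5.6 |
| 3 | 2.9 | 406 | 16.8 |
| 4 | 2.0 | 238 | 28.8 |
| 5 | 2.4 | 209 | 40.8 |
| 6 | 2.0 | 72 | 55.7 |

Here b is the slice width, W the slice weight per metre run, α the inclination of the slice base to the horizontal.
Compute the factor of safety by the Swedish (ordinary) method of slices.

FS = 1.74

Ordinary method of slices: FS = Σ[c'·Δl_i + (W_i cosα_i)·tanφ'] / Σ W_i sinα_i, with Δl_i = b_i / cosα_i.
Slice 1: Δl = 2.9/cos(-5.4°) = 2.913 m; N'_1 = 194·cos(-5.4°) = 193.1; c'Δl = 19.81; W sinα = -18.3
Slice 2: Δl = 2.0/cos5.6° = 2.010 m; N'_2 = 300·cos5.6° = 298.6; c'Δl = 13.67; W sinα = 29.3
Slice 3: Δl = 2.9/cos16.8° = 3.029 m; N'_3 = 406·cos16.8° = 388.7; c'Δl = 20.60; W sinα = 117.3
Slice 4: Δl = 2.0/cos28.8° = 2.282 m; N'_4 = 238·cos28.8° = 208.6; c'Δl = 15.52; W sinα = 114.7
Slice 5: Δl = 2.4/cos40.8° = 3.170 m; N'_5 = 209·cos40.8° = 158.2; c'Δl = 21.56; W sinα = 136.6
Slice 6: Δl = 2.0/cos55.7° = 3.549 m; N'_6 = 72·cos55.7° = 40.6; c'Δl = 24.13; W sinα = 59.5
Σc'Δl = 115.3 kN/m; ΣN' = 1287.7 kN/m; ΣW sinα = 439.1 kN/m
Resisting = 115.3 + 1287.7·tan26.8° = 115.3 + 650.5 = 765.8 kN/m
FS = 765.8 / 439.1 = 1.744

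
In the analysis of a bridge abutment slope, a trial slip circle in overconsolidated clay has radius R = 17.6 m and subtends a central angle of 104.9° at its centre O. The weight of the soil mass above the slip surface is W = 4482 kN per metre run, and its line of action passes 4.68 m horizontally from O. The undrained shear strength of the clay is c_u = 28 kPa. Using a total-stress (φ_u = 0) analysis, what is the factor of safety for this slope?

FS = 0.76

Taking moments about the centre O, the resisting moment is provided by the undrained shear strength acting along the arc:
Arc length L_a = R·θ = 17.6·(104.9°·π/180) = 17.6·1.8309 = 32.22 m
M_R = c_u·L_a·R = 28·32.22·17.6 = 15879.5 kN·m/m
M_D = W·d = 4482·4.68 = 20975.8 kN·m/m
FS = M_R / M_D = 15879.5 / 20975.8 = 0.757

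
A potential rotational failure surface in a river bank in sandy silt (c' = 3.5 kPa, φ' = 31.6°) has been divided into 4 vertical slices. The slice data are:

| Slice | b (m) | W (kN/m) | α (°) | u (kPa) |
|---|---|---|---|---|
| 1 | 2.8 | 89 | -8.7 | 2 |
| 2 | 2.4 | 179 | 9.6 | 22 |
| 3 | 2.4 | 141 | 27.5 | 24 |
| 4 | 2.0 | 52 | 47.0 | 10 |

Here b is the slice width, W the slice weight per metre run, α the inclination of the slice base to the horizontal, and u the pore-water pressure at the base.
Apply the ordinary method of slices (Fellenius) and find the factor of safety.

Ordinary method of slices: FS = Σ[c'·Δl_i + (W_i cosα_i − u_i·Δl_i)·tanφ'] / Σ W_i sinα_i, with Δl_i = b_i / cosα_i.
Slice 1: Δl = 2.8/cos(-8.7°) = 2.833 m; N'_1 = 89·cos(-8.7°) − 2·2.833 = 82.3; c'Δl = 9.91; W sinα = -13.5
Slice 2: Δl = 2.4/cos9.6° = 2.434 m; N'_2 = 179·cos9.6° − 22·2.434 = 122.9; c'Δl = 8.52; W sinα = 29.9
Slice 3: Δl = 2.4/cos27.5° = 2.706 m; N'_3 = 141·cos27.5° − 24·2.706 = 60.1; c'Δl = 9.47; W sinα = 65.1
Slice 4: Δl = 2.0/cos47.0° = 2.933 m; N'_4 = 52·cos47.0° − 10·2.933 = 6.1; c'Δl = 10.26; W sinα = 38.0
Σc'Δl = 38.2 kN/m; ΣN' = 271.5 kN/m; ΣW sinα = 119.5 kN/m
Resisting = 38.2 + 271.5·tan31.6° = 38.2 + 167.0 = 205.2 kN/m
FS = 205.2 / 119.5 = 1.717

FS = 1.72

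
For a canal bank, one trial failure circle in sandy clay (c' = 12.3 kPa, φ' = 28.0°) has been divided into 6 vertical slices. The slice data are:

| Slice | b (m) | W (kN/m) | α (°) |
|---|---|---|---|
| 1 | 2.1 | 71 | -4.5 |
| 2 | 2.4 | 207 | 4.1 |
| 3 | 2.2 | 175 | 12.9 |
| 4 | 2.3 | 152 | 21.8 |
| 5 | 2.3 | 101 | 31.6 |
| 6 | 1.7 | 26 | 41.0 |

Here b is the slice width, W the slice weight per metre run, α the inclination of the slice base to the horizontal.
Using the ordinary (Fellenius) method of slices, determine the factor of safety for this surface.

FS = 3.11

Ordinary method of slices: FS = Σ[c'·Δl_i + (W_i cosα_i)·tanφ'] / Σ W_i sinα_i, with Δl_i = b_i / cosα_i.
Slice 1: Δl = 2.1/cos(-4.5°) = 2.106 m; N'_1 = 71·cos(-4.5°) = 70.8; c'Δl = 25.91; W sinα = -5.6
Slice 2: Δl = 2.4/cos4.1° = 2.406 m; N'_2 = 207·cos4.1° = 206.5; c'Δl = 29.60; W sinα = 14.8
Slice 3: Δl = 2.2/cos12.9° = 2.257 m; N'_3 = 175·cos12.9° = 170.6; c'Δl = 27.76; W sinα = 39.1
Slice 4: Δl = 2.3/cos21.8° = 2.477 m; N'_4 = 152·cos21.8° = 141.1; c'Δl = 30.47; W sinα = 56.4
Slice 5: Δl = 2.3/cos31.6° = 2.700 m; N'_5 = 101·cos31.6° = 86.0; c'Δl = 33.21; W sinα = 52.9
Slice 6: Δl = 1.7/cos41.0° = 2.253 m; N'_6 = 26·cos41.0° = 19.6; c'Δl = 27.71; W sinα = 17.1
Σc'Δl = 174.7 kN/m; ΣN' = 694.6 kN/m; ΣW sinα = 174.7 kN/m
Resisting = 174.7 + 694.6·tan28.0° = 174.7 + 369.3 = 544.0 kN/m
FS = 544.0 / 174.7 = 3.113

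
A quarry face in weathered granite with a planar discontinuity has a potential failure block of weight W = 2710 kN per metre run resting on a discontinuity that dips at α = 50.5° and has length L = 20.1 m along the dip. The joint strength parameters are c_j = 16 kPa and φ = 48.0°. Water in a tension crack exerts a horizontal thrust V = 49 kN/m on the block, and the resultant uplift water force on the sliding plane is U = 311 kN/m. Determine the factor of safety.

FS = 0.87

Resolving the block weight along and normal to the plane and applying the Mohr–Coulomb strength on the joint:
N' = W cosα − U − V sinα = 2710·cos50.5° − 311 − 49·sin50.5° = 1375.0 kN/m
Driving force T = W sinα + V cosα = 2710·sin50.5° + 49·cos50.5° = 2122.3 kN/m
Resisting force R = c_j·L + N'·tanφ = 16·20.1 + 1375.0·tan48.0° = 321.6 + 1527.1 = 1848.7 kN/m
FS = R / T = 1848.7 / 2122.3 = 0.871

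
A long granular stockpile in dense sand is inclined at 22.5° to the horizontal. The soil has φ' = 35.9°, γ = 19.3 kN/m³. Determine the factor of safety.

For a dry cohesionless infinite slope the factor of safety is FS = tanφ' / tanβ.
FS = tan35.9° / tan22.5° = 0.7239 / 0.4142 = 1.748

FS = 1.75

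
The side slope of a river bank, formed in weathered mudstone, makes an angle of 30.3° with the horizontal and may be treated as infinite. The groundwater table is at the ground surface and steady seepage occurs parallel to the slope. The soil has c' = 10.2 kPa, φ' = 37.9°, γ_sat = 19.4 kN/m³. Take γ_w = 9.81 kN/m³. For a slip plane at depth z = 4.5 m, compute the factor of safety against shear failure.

With seepage parallel to the slope and the water table at the surface, the effective normal stress on the slip plane uses the buoyant unit weight γ' = γ_sat − γ_w while the driving shear stress uses γ_sat:
FS = [c' + γ' z cos²β tanφ'] / [γ_sat z sinβ cosβ]
γ' = 19.4 − 9.81 = 9.59 kN/m³
Numerator = 10.2 + 9.59·4.5·cos²30.3°·tan37.9° = 10.2 + 9.59·4.5·0.7455·0.7785 = 35.244 kPa
Denominator = 19.4·4.5·sin30.3°·cos30.3° = 19.4·4.5·0.5045·0.8634 = 38.028 kPa
FS = 35.244 / 38.028 = 0.927

FS = 0.93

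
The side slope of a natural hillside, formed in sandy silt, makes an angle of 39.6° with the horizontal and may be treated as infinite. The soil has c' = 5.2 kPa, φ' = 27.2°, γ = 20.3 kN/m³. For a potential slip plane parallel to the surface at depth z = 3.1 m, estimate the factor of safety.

For an infinite slope with a slip plane parallel to the surface (no pore pressure): FS = [c' + γz cos²β tanφ'] / [γz sinβ cosβ].
γz = 20.3·3.1 = 62.93 kN/m²
Numerator = 5.2 + 62.93·cos²39.6°·tan27.2° = 5.2 + 62.93·0.5937·0.5139 = 24.401 kPa
Denominator = 62.93·sin39.6°·cos39.6° = 62.93·0.6374·0.7705 = 30.908 kPa
FS = 24.401 / 30.908 = 0.789

FS = 0.79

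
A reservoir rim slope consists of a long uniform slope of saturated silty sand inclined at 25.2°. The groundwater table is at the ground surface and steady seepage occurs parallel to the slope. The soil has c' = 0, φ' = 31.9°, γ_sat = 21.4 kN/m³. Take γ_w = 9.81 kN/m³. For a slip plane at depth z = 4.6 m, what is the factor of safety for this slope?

FS = 0.72

With seepage parallel to the slope and the water table at the surface, the effective normal stress on the slip plane uses the buoyant unit weight γ' = γ_sat − γ_w while the driving shear stress uses γ_sat:
FS = [c' + γ' z cos²β tanφ'] / [γ_sat z sinβ cosβ]
(For c' = 0 this reduces to FS = (γ'/γ_sat)·tanφ'/tanβ.)
γ' = 21.4 − 9.81 = 11.59 kN/m³
Numerator = 0.0 + 11.59·4.6·cos²25.2°·tan31.9° = 0.0 + 11.59·4.6·0.8187·0.6224 = 27.169 kPa
Denominator = 21.4·4.6·sin25.2°·cos25.2° = 21.4·4.6·0.4258·0.9048 = 37.925 kPa
FS = 27.169 / 37.925 = 0.716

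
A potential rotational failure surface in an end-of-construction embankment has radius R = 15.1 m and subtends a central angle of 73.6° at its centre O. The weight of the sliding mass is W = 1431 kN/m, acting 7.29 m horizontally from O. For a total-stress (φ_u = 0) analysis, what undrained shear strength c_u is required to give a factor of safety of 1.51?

FS = c_u·L_a·R / (W·d), so c_u = FS·W·d / (L_a·R).
Arc length L_a = R·θ = 15.1·(73.6°·π/180) = 15.1·1.2846 = 19.40 m
c_u = 1.51·1431·7.29 / (19.40·15.1) = 15752.3 / 292.89 = 53.78 kPa

c_u = 53.8 kPa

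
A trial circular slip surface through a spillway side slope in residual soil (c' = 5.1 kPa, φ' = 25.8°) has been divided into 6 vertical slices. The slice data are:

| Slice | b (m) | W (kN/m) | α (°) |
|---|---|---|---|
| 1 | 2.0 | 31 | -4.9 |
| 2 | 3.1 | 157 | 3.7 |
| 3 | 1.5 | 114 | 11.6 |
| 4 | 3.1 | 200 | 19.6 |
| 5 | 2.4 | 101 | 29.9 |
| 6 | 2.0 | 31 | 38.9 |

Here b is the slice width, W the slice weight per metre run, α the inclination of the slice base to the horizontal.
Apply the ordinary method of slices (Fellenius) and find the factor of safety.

Ordinary method of slices: FS = Σ[c'·Δl_i + (W_i cosα_i)·tanφ'] / Σ W_i sinα_i, with Δl_i = b_i / cosα_i.
Slice 1: Δl = 2.0/cos(-4.9°) = 2.007 m; N'_1 = 31·cos(-4.9°) = 30.9; c'Δl = 10.24; W sinα = -2.6
Slice 2: Δl = 3.1/cos3.7° = 3.106 m; N'_2 = 157·cos3.7° = 156.7; c'Δl = 15.84; W sinα = 10.1
Slice 3: Δl = 1.5/cos11.6° = 1.531 m; N'_3 = 114·cos11.6° = 111.7; c'Δl = 7.81; W sinα = 22.9
Slice 4: Δl = 3.1/cos19.6° = 3.291 m; N'_4 = 200·cos19.6° = 188.4; c'Δl = 16.78; W sinα = 67.1
Slice 5: Δl = 2.4/cos29.9° = 2.768 m; N'_5 = 101·cos29.9° = 87.6; c'Δl = 14.12; W sinα = 50.3
Slice 6: Δl = 2.0/cos38.9° = 2.570 m; N'_6 = 31·cos38.9° = 24.1; c'Δl = 13.11; W sinα = 19.5
Σc'Δl = 77.9 kN/m; ΣN' = 599.3 kN/m; ΣW sinα = 167.3 kN/m
Resisting = 77.9 + 599.3·tan25.8° = 77.9 + 289.7 = 367.6 kN/m
FS = 367.6 / 167.3 = 2.197

FS = 2.20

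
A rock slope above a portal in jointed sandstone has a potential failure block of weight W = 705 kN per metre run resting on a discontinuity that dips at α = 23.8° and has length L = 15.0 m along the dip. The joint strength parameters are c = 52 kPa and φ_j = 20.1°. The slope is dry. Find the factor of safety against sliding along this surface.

FS = 3.57

Resolving the block weight along and normal to the plane and applying the Mohr–Coulomb strength on the joint:
N' = W cosα = 705·cos23.8° = 645.0 kN/m
Driving force T = W sinα = 705·sin23.8° = 284.5 kN/m
Resisting force R = c·L + N'·tanφ_j = 52·15.0 + 645.0·tan20.1° = 780.0 + 236.1 = 1016.1 kN/m
FS = R / T = 1016.1 / 284.5 = 3.571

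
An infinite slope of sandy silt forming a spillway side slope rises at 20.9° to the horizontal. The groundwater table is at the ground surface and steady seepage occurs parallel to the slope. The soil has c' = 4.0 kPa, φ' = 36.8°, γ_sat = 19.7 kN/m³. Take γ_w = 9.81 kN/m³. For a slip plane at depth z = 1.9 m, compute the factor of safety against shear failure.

FS = 1.30

With seepage parallel to the slope and the water table at the surface, the effective normal stress on the slip plane uses the buoyant unit weight γ' = γ_sat − γ_w while the driving shear stress uses γ_sat:
FS = [c' + γ' z cos²β tanφ'] / [γ_sat z sinβ cosβ]
γ' = 19.7 − 9.81 = 9.89 kN/m³
Numerator = 4.0 + 9.89·1.9·cos²20.9°·tan36.8° = 4.0 + 9.89·1.9·0.8727·0.7481 = 16.268 kPa
Denominator = 19.7·1.9·sin20.9°·cos20.9° = 19.7·1.9·0.3567·0.9342 = 12.474 kPa
FS = 16.268 / 12.474 = 1.304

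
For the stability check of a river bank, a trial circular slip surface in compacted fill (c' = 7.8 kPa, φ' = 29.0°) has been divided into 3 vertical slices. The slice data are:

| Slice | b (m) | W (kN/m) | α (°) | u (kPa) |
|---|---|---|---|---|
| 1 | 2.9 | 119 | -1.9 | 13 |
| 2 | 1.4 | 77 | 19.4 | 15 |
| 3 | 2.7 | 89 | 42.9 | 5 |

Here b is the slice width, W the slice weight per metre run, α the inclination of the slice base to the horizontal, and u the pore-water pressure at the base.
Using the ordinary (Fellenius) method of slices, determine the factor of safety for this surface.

FS = 1.97

Ordinary method of slices: FS = Σ[c'·Δl_i + (W_i cosα_i − u_i·Δl_i)·tanφ'] / Σ W_i sinα_i, with Δl_i = b_i / cosα_i.
Slice 1: Δl = 2.9/cos(-1.9°) = 2.902 m; N'_1 = 119·cos(-1.9°) − 13·2.902 = 81.2; c'Δl = 22.63; W sinα = -3.9
Slice 2: Δl = 1.4/cos19.4° = 1.484 m; N'_2 = 77·cos19.4° − 15·1.484 = 50.4; c'Δl = 11.58; W sinα = 25.6
Slice 3: Δl = 2.7/cos42.9° = 3.686 m; N'_3 = 89·cos42.9° − 5·3.686 = 46.8; c'Δl = 28.75; W sinα = 60.6
Σc'Δl = 63.0 kN/m; ΣN' = 178.3 kN/m; ΣW sinα = 82.2 kN/m
Resisting = 63.0 + 178.3·tan29.0° = 63.0 + 98.9 = 161.8 kN/m
FS = 161.8 / 82.2 = 1.968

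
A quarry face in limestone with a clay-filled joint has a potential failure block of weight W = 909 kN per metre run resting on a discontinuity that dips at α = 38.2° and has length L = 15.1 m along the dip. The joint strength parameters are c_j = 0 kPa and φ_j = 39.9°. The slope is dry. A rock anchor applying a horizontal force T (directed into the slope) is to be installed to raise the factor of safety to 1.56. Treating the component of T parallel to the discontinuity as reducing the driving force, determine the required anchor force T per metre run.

Resolving forces along and normal to the sliding plane, with the horizontal anchor force T adding T·sinα to the effective normal force and T·cosα acting up the plane against the driving force:
FS = [c_jL + (W cosα + T sinα) tanφ_j] / [W sinα − T cosα]
Without the anchor: N' = 714.3 kN/m, driving T_d = 562.1 kN/m, resisting R = 0·15.1 + 714.3·tan39.9° = 597.3 kN/m, FS = 1.06.
Setting FS = 1.56 and solving for T:
1.56·(562.1 − T cos38.2°) = 597.3 + T sin38.2°·tan39.9°
T·(sin38.2°·tan39.9° + 1.56·cos38.2°) = 1.56·562.1 − 597.3
T·(0.6184·0.8361 + 1.56·0.7859) = 876.9 − 597.3 = 279.6
T·1.7430 = 279.6
T = 160.4 kN/m

T = 160 kN/m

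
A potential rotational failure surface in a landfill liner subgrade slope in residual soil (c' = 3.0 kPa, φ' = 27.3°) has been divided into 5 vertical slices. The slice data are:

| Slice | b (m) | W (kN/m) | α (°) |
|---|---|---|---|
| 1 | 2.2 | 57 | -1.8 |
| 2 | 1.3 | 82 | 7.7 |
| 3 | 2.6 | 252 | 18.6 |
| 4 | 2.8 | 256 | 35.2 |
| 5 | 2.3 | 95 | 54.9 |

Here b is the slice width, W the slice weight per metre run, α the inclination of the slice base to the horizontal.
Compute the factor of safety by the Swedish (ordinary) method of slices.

Ordinary method of slices: FS = Σ[c'·Δl_i + (W_i cosα_i)·tanφ'] / Σ W_i sinα_i, with Δl_i = b_i / cosα_i.
Slice 1: Δl = 2.2/cos(-1.8°) = 2.201 m; N'_1 = 57·cos(-1.8°) = 57.0; c'Δl = 6.60; W sinα = -1.8
Slice 2: Δl = 1.3/cos7.7° = 1.312 m; N'_2 = 82·cos7.7° = 81.3; c'Δl = 3.94; W sinα = 11.0
Slice 3: Δl = 2.6/cos18.6° = 2.743 m; N'_3 = 252·cos18.6° = 238.8; c'Δl = 8.23; W sinα = 80.4
Slice 4: Δl = 2.8/cos35.2° = 3.427 m; N'_4 = 256·cos35.2° = 209.2; c'Δl = 10.28; W sinα = 147.6
Slice 5: Δl = 2.3/cos54.9° = 4.000 m; N'_5 = 95·cos54.9° = 54.6; c'Δl = 12.00; W sinα = 77.7
Σc'Δl = 41.0 kN/m; ΣN' = 640.9 kN/m; ΣW sinα = 314.9 kN/m
Resisting = 41.0 + 640.9·tan27.3° = 41.0 + 330.8 = 371.8 kN/m
FS = 371.8 / 314.9 = 1.181

FS = 1.18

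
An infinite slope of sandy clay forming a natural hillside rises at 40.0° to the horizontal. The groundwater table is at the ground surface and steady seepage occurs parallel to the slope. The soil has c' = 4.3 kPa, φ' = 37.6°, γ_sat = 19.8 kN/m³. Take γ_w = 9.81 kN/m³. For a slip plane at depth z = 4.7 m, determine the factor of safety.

FS = 0.56

With seepage parallel to the slope and the water table at the surface, the effective normal stress on the slip plane uses the buoyant unit weight γ' = γ_sat − γ_w while the driving shear stress uses γ_sat:
FS = [c' + γ' z cos²β tanφ'] / [γ_sat z sinβ cosβ]
γ' = 19.8 − 9.81 = 9.99 kN/m³
Numerator = 4.3 + 9.99·4.7·cos²40.0°·tan37.6° = 4.3 + 9.99·4.7·0.5868·0.7701 = 25.519 kPa
Denominator = 19.8·4.7·sin40.0°·cos40.0° = 19.8·4.7·0.6428·0.7660 = 45.823 kPa
FS = 25.519 / 45.823 = 0.557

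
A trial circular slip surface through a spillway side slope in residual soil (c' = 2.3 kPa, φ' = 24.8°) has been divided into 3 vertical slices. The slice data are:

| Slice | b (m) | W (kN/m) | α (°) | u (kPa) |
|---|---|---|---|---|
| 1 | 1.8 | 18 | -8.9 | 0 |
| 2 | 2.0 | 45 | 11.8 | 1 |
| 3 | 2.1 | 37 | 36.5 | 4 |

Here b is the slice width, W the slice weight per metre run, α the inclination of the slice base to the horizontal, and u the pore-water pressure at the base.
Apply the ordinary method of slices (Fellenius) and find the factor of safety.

FS = 1.81

Ordinary method of slices: FS = Σ[c'·Δl_i + (W_i cosα_i − u_i·Δl_i)·tanφ'] / Σ W_i sinα_i, with Δl_i = b_i / cosα_i.
Slice 1: Δl = 1.8/cos(-8.9°) = 1.822 m; N'_1 = 18·cos(-8.9°) − 0·1.822 = 17.8; c'Δl = 4.19; W sinα = -2.8
Slice 2: Δl = 2.0/cos11.8° = 2.043 m; N'_2 = 45·cos11.8° − 1·2.043 = 42.0; c'Δl = 4.70; W sinα = 9.2
Slice 3: Δl = 2.1/cos36.5° = 2.612 m; N'_3 = 37·cos36.5° − 4·2.612 = 19.3; c'Δl = 6.01; W sinα = 22.0
Σc'Δl = 14.9 kN/m; ΣN' = 79.1 kN/m; ΣW sinα = 28.4 kN/m
Resisting = 14.9 + 79.1·tan24.8° = 14.9 + 36.5 = 51.4 kN/m
FS = 51.4 / 28.4 = 1.810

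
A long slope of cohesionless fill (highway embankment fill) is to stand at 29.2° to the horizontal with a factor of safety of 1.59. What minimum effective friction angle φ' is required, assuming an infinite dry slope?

φ' = 41.6°

FS = tanφ'/tanβ ⇒ tanφ' = FS · tanβ = 1.59 · tan29.2° = 0.8886
φ' = arctan(0.8886) = 41.62°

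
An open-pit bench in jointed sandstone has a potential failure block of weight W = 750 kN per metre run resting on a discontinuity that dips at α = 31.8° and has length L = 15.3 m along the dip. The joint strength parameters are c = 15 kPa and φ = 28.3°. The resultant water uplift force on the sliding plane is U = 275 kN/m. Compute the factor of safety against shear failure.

FS = 1.07

Resolving the block weight along and normal to the plane and applying the Mohr–Coulomb strength on the joint:
N' = W cosα − U = 750·cos31.8° − 275 = 362.4 kN/m
Driving force T = W sinα = 750·sin31.8° = 395.2 kN/m
Resisting force R = c·L + N'·tanφ = 15·15.3 + 362.4·tan28.3° = 229.5 + 195.1 = 424.6 kN/m
FS = R / T = 424.6 / 395.2 = 1.074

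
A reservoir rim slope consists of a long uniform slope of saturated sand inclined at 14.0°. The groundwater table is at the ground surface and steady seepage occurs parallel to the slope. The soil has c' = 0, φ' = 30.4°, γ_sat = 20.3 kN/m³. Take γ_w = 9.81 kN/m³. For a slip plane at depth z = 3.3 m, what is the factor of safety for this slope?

FS = 1.22

With seepage parallel to the slope and the water table at the surface, the effective normal stress on the slip plane uses the buoyant unit weight γ' = γ_sat − γ_w while the driving shear stress uses γ_sat:
FS = [c' + γ' z cos²β tanφ'] / [γ_sat z sinβ cosβ]
(For c' = 0 this reduces to FS = (γ'/γ_sat)·tanφ'/tanβ.)
γ' = 20.3 − 9.81 = 10.49 kN/m³
Numerator = 0.0 + 10.49·3.3·cos²14.0°·tan30.4° = 0.0 + 10.49·3.3·0.9415·0.5867 = 19.121 kPa
Denominator = 20.3·3.3·sin14.0°·cos14.0° = 20.3·3.3·0.2419·0.9703 = 15.725 kPa
FS = 19.121 / 15.725 = 1.216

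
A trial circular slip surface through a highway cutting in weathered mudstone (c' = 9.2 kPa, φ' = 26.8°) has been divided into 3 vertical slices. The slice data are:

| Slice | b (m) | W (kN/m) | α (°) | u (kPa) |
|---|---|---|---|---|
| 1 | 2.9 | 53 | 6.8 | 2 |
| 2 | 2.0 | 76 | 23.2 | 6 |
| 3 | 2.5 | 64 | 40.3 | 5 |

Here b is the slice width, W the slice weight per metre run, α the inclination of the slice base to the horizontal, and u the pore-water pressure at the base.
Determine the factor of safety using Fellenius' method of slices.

FS = 1.88

Ordinary method of slices: FS = Σ[c'·Δl_i + (W_i cosα_i − u_i·Δl_i)·tanφ'] / Σ W_i sinα_i, with Δl_i = b_i / cosα_i.
Slice 1: Δl = 2.9/cos6.8° = 2.921 m; N'_1 = 53·cos6.8° − 2·2.921 = 46.8; c'Δl = 26.87; W sinα = 6.3
Slice 2: Δl = 2.0/cos23.2° = 2.176 m; N'_2 = 76·cos23.2° − 6·2.176 = 56.8; c'Δl = 20.02; W sinα = 29.9
Slice 3: Δl = 2.5/cos40.3° = 3.278 m; N'_3 = 64·cos40.3° − 5·3.278 = 32.4; c'Δl = 30.16; W sinα = 41.4
Σc'Δl = 77.0 kN/m; ΣN' = 136.0 kN/m; ΣW sinα = 77.6 kN/m
Resisting = 77.0 + 136.0·tan26.8° = 77.0 + 68.7 = 145.7 kN/m
FS = 145.7 / 77.6 = 1.878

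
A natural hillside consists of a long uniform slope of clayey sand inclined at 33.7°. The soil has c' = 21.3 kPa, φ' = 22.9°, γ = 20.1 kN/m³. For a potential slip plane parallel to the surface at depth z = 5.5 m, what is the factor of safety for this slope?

FS = 1.05

For an infinite slope with a slip plane parallel to the surface (no pore pressure): FS = [c' + γz cos²β tanφ'] / [γz sinβ cosβ].
γz = 20.1·5.5 = 110.55 kN/m²
Numerator = 21.3 + 110.55·cos²33.7°·tan22.9° = 21.3 + 110.55·0.6921·0.4224 = 53.622 kPa
Denominator = 110.55·sin33.7°·cos33.7° = 110.55·0.5548·0.8320 = 51.030 kPa
FS = 53.622 / 51.030 = 1.051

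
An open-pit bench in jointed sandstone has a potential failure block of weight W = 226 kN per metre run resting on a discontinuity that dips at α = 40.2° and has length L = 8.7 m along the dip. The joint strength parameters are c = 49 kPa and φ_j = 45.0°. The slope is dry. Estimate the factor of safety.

FS = 4.11

Resolving the block weight along and normal to the plane and applying the Mohr–Coulomb strength on the joint:
N' = W cosα = 226·cos40.2° = 172.6 kN/m
Driving force T = W sinα = 226·sin40.2° = 145.9 kN/m
Resisting force R = c·L + N'·tanφ_j = 49·8.7 + 172.6·tan45.0° = 426.3 + 172.6 = 598.9 kN/m
FS = R / T = 598.9 / 145.9 = 4.106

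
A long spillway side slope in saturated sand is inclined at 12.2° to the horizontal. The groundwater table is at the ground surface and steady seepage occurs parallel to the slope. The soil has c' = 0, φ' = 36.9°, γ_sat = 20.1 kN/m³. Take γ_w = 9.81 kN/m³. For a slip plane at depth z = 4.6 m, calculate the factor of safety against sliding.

With seepage parallel to the slope and the water table at the surface, the effective normal stress on the slip plane uses the buoyant unit weight γ' = γ_sat − γ_w while the driving shear stress uses γ_sat:
FS = [c' + γ' z cos²β tanφ'] / [γ_sat z sinβ cosβ]
(For c' = 0 this reduces to FS = (γ'/γ_sat)·tanφ'/tanβ.)
γ' = 20.1 − 9.81 = 10.29 kN/m³
Numerator = 0.0 + 10.29·4.6·cos²12.2°·tan36.9° = 0.0 + 10.29·4.6·0.9553·0.7508 = 33.952 kPa
Denominator = 20.1·4.6·sin12.2°·cos12.2° = 20.1·4.6·0.2113·0.9774 = 19.098 kPa
FS = 33.952 / 19.098 = 1.778

FS = 1.78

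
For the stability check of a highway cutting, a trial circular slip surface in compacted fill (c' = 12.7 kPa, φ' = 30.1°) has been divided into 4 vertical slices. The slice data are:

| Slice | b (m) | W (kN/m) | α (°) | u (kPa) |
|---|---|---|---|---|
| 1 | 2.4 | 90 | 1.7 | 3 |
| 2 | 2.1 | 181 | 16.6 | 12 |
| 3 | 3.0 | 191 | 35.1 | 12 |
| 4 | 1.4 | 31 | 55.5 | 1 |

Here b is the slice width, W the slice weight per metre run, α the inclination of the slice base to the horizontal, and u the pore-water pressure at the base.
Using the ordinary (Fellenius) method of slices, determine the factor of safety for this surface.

FS = 1.81

Ordinary method of slices: FS = Σ[c'·Δl_i + (W_i cosα_i − u_i·Δl_i)·tanφ'] / Σ W_i sinα_i, with Δl_i = b_i / cosα_i.
Slice 1: Δl = 2.4/cos1.7° = 2.401 m; N'_1 = 90·cos1.7° − 3·2.401 = 82.8; c'Δl = 30.49; W sinα = 2.7
Slice 2: Δl = 2.1/cos16.6° = 2.191 m; N'_2 = 181·cos16.6° − 12·2.191 = 147.2; c'Δl = 27.83; W sinα = 51.7
Slice 3: Δl = 3.0/cos35.1° = 3.667 m; N'_3 = 191·cos35.1° − 12·3.667 = 112.3; c'Δl = 46.57; W sinα = 109.8
Slice 4: Δl = 1.4/cos55.5° = 2.472 m; N'_4 = 31·cos55.5° − 1·2.472 = 15.1; c'Δl = 31.39; W sinα = 25.5
Σc'Δl = 136.3 kN/m; ΣN' = 357.3 kN/m; ΣW sinα = 189.8 kN/m
Resisting = 136.3 + 357.3·tan30.1° = 136.3 + 207.1 = 343.4 kN/m
FS = 343.4 / 189.8 = 1.810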